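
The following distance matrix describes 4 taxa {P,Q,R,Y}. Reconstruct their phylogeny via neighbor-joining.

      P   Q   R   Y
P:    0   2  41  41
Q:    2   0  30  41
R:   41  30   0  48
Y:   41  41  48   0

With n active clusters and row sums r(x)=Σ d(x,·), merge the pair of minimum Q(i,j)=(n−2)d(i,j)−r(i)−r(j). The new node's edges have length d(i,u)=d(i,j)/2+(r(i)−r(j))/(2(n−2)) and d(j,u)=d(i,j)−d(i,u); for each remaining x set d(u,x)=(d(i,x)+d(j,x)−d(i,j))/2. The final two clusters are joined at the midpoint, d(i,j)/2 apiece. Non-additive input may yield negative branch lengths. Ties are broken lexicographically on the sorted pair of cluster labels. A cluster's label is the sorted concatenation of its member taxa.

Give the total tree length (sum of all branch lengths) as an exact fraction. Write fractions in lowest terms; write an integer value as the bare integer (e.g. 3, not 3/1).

iteration 1: select P,Q (d=2, Q=-153); attach at lengths (15/4, -7/4); label the merged cluster PQ
  updated: d(PQ,R)=69/2, d(PQ,Y)=40
iteration 2: select PQ,R (d=69/2, Q=-245/2); attach at lengths (53/4, 85/4); label the merged cluster PQR
  updated: d(PQR,Y)=107/4
iteration 3: select PQR,Y (d=107/4); attach at lengths (107/8, 107/8); label the merged cluster PQRY
final tree: (((P:15/4,Q:-7/4):53/4,R:85/4):107/8,Y:107/8)
total length: 253/4

253/4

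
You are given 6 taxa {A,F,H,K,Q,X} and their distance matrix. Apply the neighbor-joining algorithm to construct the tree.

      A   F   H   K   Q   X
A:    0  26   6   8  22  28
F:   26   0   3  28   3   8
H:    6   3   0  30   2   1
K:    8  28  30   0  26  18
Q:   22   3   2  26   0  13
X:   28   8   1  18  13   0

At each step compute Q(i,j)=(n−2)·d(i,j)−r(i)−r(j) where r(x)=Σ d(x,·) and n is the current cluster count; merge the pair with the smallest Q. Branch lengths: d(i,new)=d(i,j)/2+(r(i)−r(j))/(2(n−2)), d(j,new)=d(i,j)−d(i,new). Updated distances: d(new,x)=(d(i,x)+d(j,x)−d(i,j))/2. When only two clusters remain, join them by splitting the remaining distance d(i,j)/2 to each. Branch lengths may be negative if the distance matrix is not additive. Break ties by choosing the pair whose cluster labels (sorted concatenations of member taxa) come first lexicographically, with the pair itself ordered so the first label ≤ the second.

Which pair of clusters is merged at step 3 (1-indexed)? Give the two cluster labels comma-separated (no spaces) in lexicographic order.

iteration 1: select A,K (d=8, Q=-168); attach at lengths (3/2, 13/2); label the merged cluster AK
  updated: d(AK,F)=23, d(AK,H)=14, d(AK,Q)=20, d(AK,X)=19
iteration 2: select F,Q (d=3, Q=-66); attach at lengths (4/3, 5/3); label the merged cluster FQ
  updated: d(AK,FQ)=20, d(FQ,H)=1, d(FQ,X)=9
iteration 3: select AK,X (d=19, Q=-44); attach at lengths (31/2, 7/2); label the merged cluster AKX
  updated: d(AKX,FQ)=5, d(AKX,H)=-2
iteration 4: select AKX,FQ (d=5, Q=-4); attach at lengths (1, 4); label the merged cluster AFKQX
  updated: d(AFKQX,H)=-3
iteration 5: select AFKQX,H (d=-3); attach at lengths (-3/2, -3/2); label the merged cluster AFHKQX
final tree: ((((A:3/2,K:13/2):31/2,X:7/2):1,(F:4/3,Q:5/3):4):-3/2,H:-3/2)
total length: 32

AK,X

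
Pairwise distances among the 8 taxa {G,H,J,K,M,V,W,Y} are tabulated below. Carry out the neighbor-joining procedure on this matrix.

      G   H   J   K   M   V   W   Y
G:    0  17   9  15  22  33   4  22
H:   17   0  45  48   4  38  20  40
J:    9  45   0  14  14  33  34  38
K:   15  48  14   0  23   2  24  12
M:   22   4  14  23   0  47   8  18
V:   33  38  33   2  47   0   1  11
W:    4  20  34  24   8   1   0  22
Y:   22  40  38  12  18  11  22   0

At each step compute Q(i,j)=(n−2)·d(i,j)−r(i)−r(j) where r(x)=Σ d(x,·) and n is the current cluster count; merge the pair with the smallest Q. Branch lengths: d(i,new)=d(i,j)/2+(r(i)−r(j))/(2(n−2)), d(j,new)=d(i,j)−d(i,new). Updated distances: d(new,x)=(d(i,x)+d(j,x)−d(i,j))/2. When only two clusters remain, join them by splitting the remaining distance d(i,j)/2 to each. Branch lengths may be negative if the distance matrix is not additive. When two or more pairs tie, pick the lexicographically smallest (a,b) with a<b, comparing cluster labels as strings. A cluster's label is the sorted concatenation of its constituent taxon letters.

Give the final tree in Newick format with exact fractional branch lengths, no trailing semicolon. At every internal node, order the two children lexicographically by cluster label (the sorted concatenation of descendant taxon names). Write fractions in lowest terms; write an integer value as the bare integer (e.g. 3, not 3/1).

(((((G:-1/2,J:19/2):97/24,(H:25/3,M:-13/3):335/24):121/16,(V:57/20,W:-37/20):109/16):23/16,K:4):4,Y:4)

step 1: merge (H,M) at d=4, Q=-324; branch lengths H→25/3, M→-13/3; new cluster HM
  updated: d(G,HM)=35/2, d(HM,J)=55/2, d(HM,K)=67/2, d(HM,V)=81/2, d(HM,W)=12, d(HM,Y)=27
step 2: merge (V,W) at d=1, Q=-425/2; branch lengths V→57/20, W→-37/20; new cluster VW
  updated: d(G,VW)=18, d(HM,VW)=103/4, d(J,VW)=33, d(K,VW)=25/2, d(VW,Y)=16
step 3: merge (G,J) at d=9, Q=-167; branch lengths G→-1/2, J→19/2; new cluster GJ
  updated: d(GJ,HM)=18, d(GJ,K)=10, d(GJ,VW)=21, d(GJ,Y)=51/2
step 4: merge (GJ,HM) at d=18, Q=-499/4; branch lengths GJ→97/24, HM→335/24; new cluster GHJM
  updated: d(GHJM,K)=51/4, d(GHJM,VW)=115/8, d(GHJM,Y)=69/4
step 5: merge (GHJM,VW) at d=115/8, Q=-117/2; branch lengths GHJM→121/16, VW→109/16; new cluster GHJMVW
  updated: d(GHJMVW,K)=87/16, d(GHJMVW,Y)=151/16
step 6: merge (GHJMVW,K) at d=87/16, Q=-215/8; branch lengths GHJMVW→23/16, K→4; new cluster GHJKMVW
  updated: d(GHJKMVW,Y)=8
step 7: merge (GHJKMVW,Y) at d=8; branch lengths GHJKMVW→4, Y→4; new cluster GHJKMVWY
final tree: (((((G:-1/2,J:19/2):97/24,(H:25/3,M:-13/3):335/24):121/16,(V:57/20,W:-37/20):109/16):23/16,K:4):4,Y:4)
total length: 957/16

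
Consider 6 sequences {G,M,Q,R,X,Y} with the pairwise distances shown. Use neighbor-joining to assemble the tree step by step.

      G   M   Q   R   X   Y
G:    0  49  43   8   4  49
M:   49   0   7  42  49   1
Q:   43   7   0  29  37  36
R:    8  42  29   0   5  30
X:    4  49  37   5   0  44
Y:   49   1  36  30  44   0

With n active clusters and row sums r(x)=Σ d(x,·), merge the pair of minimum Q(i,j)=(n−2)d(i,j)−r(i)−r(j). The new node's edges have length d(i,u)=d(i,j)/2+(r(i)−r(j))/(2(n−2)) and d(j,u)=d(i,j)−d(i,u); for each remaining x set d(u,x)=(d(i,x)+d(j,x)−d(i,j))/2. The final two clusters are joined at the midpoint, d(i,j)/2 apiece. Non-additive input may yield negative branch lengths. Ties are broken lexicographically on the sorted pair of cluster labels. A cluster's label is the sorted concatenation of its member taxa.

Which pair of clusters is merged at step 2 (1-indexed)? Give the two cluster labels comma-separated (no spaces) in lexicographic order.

MY,Q

iteration 1: select M,Y (d=1, Q=-304); attach at lengths (-1, 2); label the merged cluster MY
  updated: d(G,MY)=97/2, d(MY,Q)=21, d(MY,R)=71/2, d(MY,X)=46
iteration 2: select MY,Q (d=21, Q=-218); attach at lengths (14, 7); label the merged cluster MQY
  updated: d(G,MQY)=141/4, d(MQY,R)=87/4, d(MQY,X)=31
iteration 3: select G,X (d=4, Q=-317/4); attach at lengths (61/16, 3/16); label the merged cluster GX
  updated: d(GX,MQY)=249/8, d(GX,R)=9/2
iteration 4: select GX,MQY (d=249/8, Q=-459/8); attach at lengths (111/16, 387/16); label the merged cluster GMQXY
  updated: d(GMQXY,R)=-39/16
iteration 5: select GMQXY,R (d=-39/16); attach at lengths (-39/32, -39/32); label the merged cluster GMQRXY
final tree: (((G:61/16,X:3/16):111/16,((M:-1,Y:2):14,Q:7):387/16):-39/32,R:-39/32)
total length: 875/16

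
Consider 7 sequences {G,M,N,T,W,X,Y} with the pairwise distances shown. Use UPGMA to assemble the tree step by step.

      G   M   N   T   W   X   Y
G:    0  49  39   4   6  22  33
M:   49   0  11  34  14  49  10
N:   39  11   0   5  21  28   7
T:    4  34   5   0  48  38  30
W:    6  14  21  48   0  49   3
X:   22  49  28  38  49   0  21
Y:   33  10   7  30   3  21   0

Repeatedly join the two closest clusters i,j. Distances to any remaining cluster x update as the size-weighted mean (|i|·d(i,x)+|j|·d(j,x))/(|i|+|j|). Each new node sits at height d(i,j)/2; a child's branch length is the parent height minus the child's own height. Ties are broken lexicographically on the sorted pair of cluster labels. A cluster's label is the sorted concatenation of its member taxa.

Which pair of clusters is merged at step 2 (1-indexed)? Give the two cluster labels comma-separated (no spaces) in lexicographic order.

step 1: merge (W,Y) at d=3; branch lengths W→3/2, Y→3/2; new cluster WY
  updated: d(G,WY)=39/2, d(M,WY)=12, d(N,WY)=14, d(T,WY)=39, d(WY,X)=35
step 2: merge (G,T) at d=4; branch lengths G→2, T→2; new cluster GT
  updated: d(GT,M)=83/2, d(GT,N)=22, d(GT,WY)=117/4, d(GT,X)=30
step 3: merge (M,N) at d=11; branch lengths M→11/2, N→11/2; new cluster MN
  updated: d(GT,MN)=127/4, d(MN,WY)=13, d(MN,X)=77/2
step 4: merge (MN,WY) at d=13; branch lengths MN→1, WY→5; new cluster MNWY
  updated: d(GT,MNWY)=61/2, d(MNWY,X)=147/4
step 5: merge (GT,X) at d=30; branch lengths GT→13, X→15; new cluster GTX
  updated: d(GTX,MNWY)=391/12
step 6: merge (GTX,MNWY) at d=391/12; branch lengths GTX→31/24, MNWY→235/24; new cluster GMNTWXY
final tree: (((G:2,T:2):13,X:15):31/24,((M:11/2,N:11/2):1,(W:3/2,Y:3/2):5):235/24)
total length: 757/12

G,T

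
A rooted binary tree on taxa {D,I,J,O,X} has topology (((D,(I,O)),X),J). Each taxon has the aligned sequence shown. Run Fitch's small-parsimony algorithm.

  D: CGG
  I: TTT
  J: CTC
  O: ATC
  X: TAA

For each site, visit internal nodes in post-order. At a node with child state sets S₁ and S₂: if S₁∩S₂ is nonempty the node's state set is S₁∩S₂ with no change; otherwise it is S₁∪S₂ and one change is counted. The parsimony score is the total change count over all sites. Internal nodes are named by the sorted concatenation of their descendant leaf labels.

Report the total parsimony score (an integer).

site 0, node IO: I={T} ∪ O={A} → {A,T} (+1)
site 0, node DIO: D={C} ∪ IO={A,T} → {A,C,T} (+1)
site 0, node DIOX: DIO={A,C,T} ∩ X={T} → {T} (+0)
site 0, node DIJOX: DIOX={T} ∪ J={C} → {C,T} (+1)
site 1, node IO: I={T} ∩ O={T} → {T} (+0)
site 1, node DIO: D={G} ∪ IO={T} → {G,T} (+1)
site 1, node DIOX: DIO={G,T} ∪ X={A} → {A,G,T} (+1)
site 1, node DIJOX: DIOX={A,G,T} ∩ J={T} → {T} (+0)
site 2, node IO: I={T} ∪ O={C} → {C,T} (+1)
site 2, node DIO: D={G} ∪ IO={C,T} → {C,G,T} (+1)
site 2, node DIOX: DIO={C,G,T} ∪ X={A} → {A,C,G,T} (+1)
site 2, node DIJOX: DIOX={A,C,G,T} ∩ J={C} → {C} (+0)
per-site changes: [3, 2, 3]; total = 8

8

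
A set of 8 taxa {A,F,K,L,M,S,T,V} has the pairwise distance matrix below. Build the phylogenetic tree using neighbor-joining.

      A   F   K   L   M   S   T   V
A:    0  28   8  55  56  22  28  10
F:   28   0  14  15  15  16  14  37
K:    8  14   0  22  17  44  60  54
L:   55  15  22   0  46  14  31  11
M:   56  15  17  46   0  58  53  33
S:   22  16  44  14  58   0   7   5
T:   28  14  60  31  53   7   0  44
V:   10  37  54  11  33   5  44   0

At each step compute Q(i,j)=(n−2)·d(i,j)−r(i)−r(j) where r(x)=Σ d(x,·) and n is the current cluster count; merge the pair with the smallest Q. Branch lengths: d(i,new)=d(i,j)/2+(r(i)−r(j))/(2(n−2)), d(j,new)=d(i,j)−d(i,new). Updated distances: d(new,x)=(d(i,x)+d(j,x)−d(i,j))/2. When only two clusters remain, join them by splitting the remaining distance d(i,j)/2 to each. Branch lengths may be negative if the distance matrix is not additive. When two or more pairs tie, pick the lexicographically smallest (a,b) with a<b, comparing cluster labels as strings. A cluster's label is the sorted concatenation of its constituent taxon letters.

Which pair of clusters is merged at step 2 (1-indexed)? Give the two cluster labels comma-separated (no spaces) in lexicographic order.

F,KM

step 1: merge (K,M) at d=17, Q=-395; branch lengths K→43/12, M→161/12; new cluster KM
  updated: d(A,KM)=47/2, d(F,KM)=6, d(KM,L)=51/2, d(KM,S)=85/2, d(KM,T)=48, d(KM,V)=35
step 2: merge (F,KM) at d=6, Q=-533/2; branch lengths F→-69/20, KM→189/20; new cluster FKM
  updated: d(A,FKM)=91/4, d(FKM,L)=69/4, d(FKM,S)=105/4, d(FKM,T)=28, d(FKM,V)=33
step 3: merge (A,V) at d=10, Q=-803/4; branch lengths A→299/32, V→21/32; new cluster AV
  updated: d(AV,FKM)=183/8, d(AV,L)=28, d(AV,S)=17/2, d(AV,T)=31
step 4: merge (FKM,L) at d=69/4, Q=-1063/8; branch lengths FKM→149/16, L→127/16; new cluster FKLM
  updated: d(AV,FKLM)=269/16, d(FKLM,S)=23/2, d(FKLM,T)=167/8
step 5: merge (AV,FKLM) at d=269/16, Q=-575/8; branch lengths AV→163/16, FKLM→53/8; new cluster AFKLMV
  updated: d(AFKLMV,S)=51/32, d(AFKLMV,T)=561/32
step 6: merge (AFKLMV,S) at d=51/32, Q=-209/8; branch lengths AFKLMV→97/16, S→-143/32; new cluster AFKLMSV
  updated: d(AFKLMSV,T)=367/32
step 7: merge (AFKLMSV,T) at d=367/32; branch lengths AFKLMSV→367/64, T→367/64; new cluster AFKLMSTV
final tree: ((((A:299/32,V:21/32):163/16,((F:-69/20,(K:43/12,M:161/12):189/20):149/16,L:127/16):53/8):97/16,S:-143/32):367/64,T:367/64)
total length: 641/8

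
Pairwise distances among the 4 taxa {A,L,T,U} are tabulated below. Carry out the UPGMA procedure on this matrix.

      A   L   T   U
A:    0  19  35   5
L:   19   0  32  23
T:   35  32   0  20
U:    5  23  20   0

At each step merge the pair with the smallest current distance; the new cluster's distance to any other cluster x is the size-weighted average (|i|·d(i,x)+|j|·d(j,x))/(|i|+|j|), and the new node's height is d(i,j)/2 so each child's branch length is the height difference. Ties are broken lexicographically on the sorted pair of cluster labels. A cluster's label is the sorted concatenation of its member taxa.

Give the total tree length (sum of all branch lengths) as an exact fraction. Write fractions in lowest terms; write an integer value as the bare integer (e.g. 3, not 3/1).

step 1: merge (A,U) at d=5; branch lengths A→5/2, U→5/2; new cluster AU
  updated: d(AU,L)=21, d(AU,T)=55/2
step 2: merge (AU,L) at d=21; branch lengths AU→8, L→21/2; new cluster ALU
  updated: d(ALU,T)=29
step 3: merge (ALU,T) at d=29; branch lengths ALU→4, T→29/2; new cluster ALTU
final tree: (((A:5/2,U:5/2):8,L:21/2):4,T:29/2)
total length: 42

42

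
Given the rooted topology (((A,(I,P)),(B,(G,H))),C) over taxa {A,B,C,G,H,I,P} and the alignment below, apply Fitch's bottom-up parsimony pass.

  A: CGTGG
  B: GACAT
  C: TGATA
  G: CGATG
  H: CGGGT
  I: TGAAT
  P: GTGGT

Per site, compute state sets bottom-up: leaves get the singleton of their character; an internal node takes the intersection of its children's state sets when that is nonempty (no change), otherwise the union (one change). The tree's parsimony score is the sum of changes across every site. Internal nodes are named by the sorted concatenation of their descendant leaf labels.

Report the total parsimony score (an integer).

[col 0] IP: children I:{T}, P:{G} ∪→ {G,T}; cost 1
[col 0] AIP: children A:{C}, IP:{G,T} ∪→ {C,G,T}; cost 1
[col 0] GH: children G:{C}, H:{C} ∩→ {C}; cost 0
[col 0] BGH: children B:{G}, GH:{C} ∪→ {C,G}; cost 1
[col 0] ABGHIP: children AIP:{C,G,T}, BGH:{C,G} ∩→ {C,G}; cost 0
[col 0] ABCGHIP: children ABGHIP:{C,G}, C:{T} ∪→ {C,G,T}; cost 1
[col 1] IP: children I:{G}, P:{T} ∪→ {G,T}; cost 1
[col 1] AIP: children A:{G}, IP:{G,T} ∩→ {G}; cost 0
[col 1] GH: children G:{G}, H:{G} ∩→ {G}; cost 0
[col 1] BGH: children B:{A}, GH:{G} ∪→ {A,G}; cost 1
[col 1] ABGHIP: children AIP:{G}, BGH:{A,G} ∩→ {G}; cost 0
[col 1] ABCGHIP: children ABGHIP:{G}, C:{G} ∩→ {G}; cost 0
[col 2] IP: children I:{A}, P:{G} ∪→ {A,G}; cost 1
[col 2] AIP: children A:{T}, IP:{A,G} ∪→ {A,G,T}; cost 1
[col 2] GH: children G:{A}, H:{G} ∪→ {A,G}; cost 1
[col 2] BGH: children B:{C}, GH:{A,G} ∪→ {A,C,G}; cost 1
[col 2] ABGHIP: children AIP:{A,G,T}, BGH:{A,C,G} ∩→ {A,G}; cost 0
[col 2] ABCGHIP: children ABGHIP:{A,G}, C:{A} ∩→ {A}; cost 0
[col 3] IP: children I:{A}, P:{G} ∪→ {A,G}; cost 1
[col 3] AIP: children A:{G}, IP:{A,G} ∩→ {G}; cost 0
[col 3] GH: children G:{T}, H:{G} ∪→ {G,T}; cost 1
[col 3] BGH: children B:{A}, GH:{G,T} ∪→ {A,G,T}; cost 1
[col 3] ABGHIP: children AIP:{G}, BGH:{A,G,T} ∩→ {G}; cost 0
[col 3] ABCGHIP: children ABGHIP:{G}, C:{T} ∪→ {G,T}; cost 1
[col 4] IP: children I:{T}, P:{T} ∩→ {T}; cost 0
[col 4] AIP: children A:{G}, IP:{T} ∪→ {G,T}; cost 1
[col 4] GH: children G:{G}, H:{T} ∪→ {G,T}; cost 1
[col 4] BGH: children B:{T}, GH:{G,T} ∩→ {T}; cost 0
[col 4] ABGHIP: children AIP:{G,T}, BGH:{T} ∩→ {T}; cost 0
[col 4] ABCGHIP: children ABGHIP:{T}, C:{A} ∪→ {A,T}; cost 1
per-site changes: [4, 2, 4, 4, 3]; total = 17

17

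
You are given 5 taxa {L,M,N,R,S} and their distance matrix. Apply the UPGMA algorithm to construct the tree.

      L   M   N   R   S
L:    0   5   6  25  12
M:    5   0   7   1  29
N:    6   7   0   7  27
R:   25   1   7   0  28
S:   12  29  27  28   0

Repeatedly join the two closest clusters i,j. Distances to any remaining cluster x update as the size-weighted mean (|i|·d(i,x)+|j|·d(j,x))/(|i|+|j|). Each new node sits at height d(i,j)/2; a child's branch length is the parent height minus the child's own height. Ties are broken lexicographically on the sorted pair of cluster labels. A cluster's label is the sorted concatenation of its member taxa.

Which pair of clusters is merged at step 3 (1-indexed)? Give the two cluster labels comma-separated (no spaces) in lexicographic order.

LN,MR

iteration 1: select M,R (d=1); attach at lengths (1/2, 1/2); label the merged cluster MR
  updated: d(L,MR)=15, d(MR,N)=7, d(MR,S)=57/2
iteration 2: select L,N (d=6); attach at lengths (3, 3); label the merged cluster LN
  updated: d(LN,MR)=11, d(LN,S)=39/2
iteration 3: select LN,MR (d=11); attach at lengths (5/2, 5); label the merged cluster LMNR
  updated: d(LMNR,S)=24
iteration 4: select LMNR,S (d=24); attach at lengths (13/2, 12); label the merged cluster LMNRS
final tree: (((L:3,N:3):5/2,(M:1/2,R:1/2):5):13/2,S:12)
total length: 33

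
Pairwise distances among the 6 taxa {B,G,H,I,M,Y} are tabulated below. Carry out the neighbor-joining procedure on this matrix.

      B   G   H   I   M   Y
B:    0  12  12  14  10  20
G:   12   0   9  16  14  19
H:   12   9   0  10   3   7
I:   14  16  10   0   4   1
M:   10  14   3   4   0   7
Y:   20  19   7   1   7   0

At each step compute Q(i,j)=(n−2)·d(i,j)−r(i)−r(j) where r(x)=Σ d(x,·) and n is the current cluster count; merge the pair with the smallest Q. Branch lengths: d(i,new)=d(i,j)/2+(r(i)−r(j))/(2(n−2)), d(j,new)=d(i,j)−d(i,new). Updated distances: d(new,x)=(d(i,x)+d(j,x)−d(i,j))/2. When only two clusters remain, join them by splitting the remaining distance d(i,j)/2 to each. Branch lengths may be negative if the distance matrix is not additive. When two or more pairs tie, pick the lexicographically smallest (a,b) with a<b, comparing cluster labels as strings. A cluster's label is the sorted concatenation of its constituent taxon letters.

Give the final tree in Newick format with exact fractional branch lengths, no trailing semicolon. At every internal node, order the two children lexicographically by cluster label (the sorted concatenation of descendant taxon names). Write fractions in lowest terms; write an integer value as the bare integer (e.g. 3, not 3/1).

((((B:23/4,G:25/4):59/16,H:13/16):35/16,(I:-5/8,Y:13/8):79/16):1/32,M:1/32)

step 1: merge (I,Y) at d=1, Q=-95; branch lengths I→-5/8, Y→13/8; new cluster IY
  updated: d(B,IY)=33/2, d(G,IY)=17, d(H,IY)=8, d(IY,M)=5
step 2: merge (B,G) at d=12, Q=-133/2; branch lengths B→23/4, G→25/4; new cluster BG
  updated: d(BG,H)=9/2, d(BG,IY)=43/4, d(BG,M)=6
step 3: merge (BG,H) at d=9/2, Q=-111/4; branch lengths BG→59/16, H→13/16; new cluster BGH
  updated: d(BGH,IY)=57/8, d(BGH,M)=9/4
step 4: merge (BGH,IY) at d=57/8, Q=-115/8; branch lengths BGH→35/16, IY→79/16; new cluster BGHIY
  updated: d(BGHIY,M)=1/16
step 5: merge (BGHIY,M) at d=1/16; branch lengths BGHIY→1/32, M→1/32; new cluster BGHIMY
final tree: ((((B:23/4,G:25/4):59/16,H:13/16):35/16,(I:-5/8,Y:13/8):79/16):1/32,M:1/32)
total length: 395/16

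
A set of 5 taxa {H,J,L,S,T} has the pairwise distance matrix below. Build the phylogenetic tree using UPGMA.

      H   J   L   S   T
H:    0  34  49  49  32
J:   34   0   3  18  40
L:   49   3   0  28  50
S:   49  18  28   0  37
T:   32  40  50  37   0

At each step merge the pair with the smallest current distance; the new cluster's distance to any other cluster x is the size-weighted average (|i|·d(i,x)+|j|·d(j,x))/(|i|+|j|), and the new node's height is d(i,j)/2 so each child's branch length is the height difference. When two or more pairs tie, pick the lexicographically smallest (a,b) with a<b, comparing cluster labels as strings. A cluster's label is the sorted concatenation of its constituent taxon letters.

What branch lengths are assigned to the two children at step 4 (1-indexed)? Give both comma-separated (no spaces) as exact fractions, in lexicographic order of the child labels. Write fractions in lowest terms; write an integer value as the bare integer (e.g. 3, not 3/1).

iteration 1: select J,L (d=3); attach at lengths (3/2, 3/2); label the merged cluster JL
  updated: d(H,JL)=83/2, d(JL,S)=23, d(JL,T)=45
iteration 2: select JL,S (d=23); attach at lengths (10, 23/2); label the merged cluster JLS
  updated: d(H,JLS)=44, d(JLS,T)=127/3
iteration 3: select H,T (d=32); attach at lengths (16, 16); label the merged cluster HT
  updated: d(HT,JLS)=259/6
iteration 4: select HT,JLS (d=259/6); attach at lengths (67/12, 121/12); label the merged cluster HJLST
final tree: ((H:16,T:16):67/12,((J:3/2,L:3/2):10,S:23/2):121/12)
total length: 433/6

67/12,121/12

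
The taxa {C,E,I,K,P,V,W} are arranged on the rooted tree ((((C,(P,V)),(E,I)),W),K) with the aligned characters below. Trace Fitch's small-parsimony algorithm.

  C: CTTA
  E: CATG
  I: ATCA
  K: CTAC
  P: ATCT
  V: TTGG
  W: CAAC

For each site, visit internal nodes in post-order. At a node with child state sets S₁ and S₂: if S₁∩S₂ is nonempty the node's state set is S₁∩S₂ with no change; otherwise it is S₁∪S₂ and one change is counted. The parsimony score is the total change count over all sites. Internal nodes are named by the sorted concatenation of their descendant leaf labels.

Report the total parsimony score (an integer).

site 0, node PV: P={A} ∪ V={T} → {A,T} (+1)
site 0, node CPV: C={C} ∪ PV={A,T} → {A,C,T} (+1)
site 0, node EI: E={C} ∪ I={A} → {A,C} (+1)
site 0, node CEIPV: CPV={A,C,T} ∩ EI={A,C} → {A,C} (+0)
site 0, node CEIPVW: CEIPV={A,C} ∩ W={C} → {C} (+0)
site 0, node CEIKPVW: CEIPVW={C} ∩ K={C} → {C} (+0)
site 1, node PV: P={T} ∩ V={T} → {T} (+0)
site 1, node CPV: C={T} ∩ PV={T} → {T} (+0)
site 1, node EI: E={A} ∪ I={T} → {A,T} (+1)
site 1, node CEIPV: CPV={T} ∩ EI={A,T} → {T} (+0)
site 1, node CEIPVW: CEIPV={T} ∪ W={A} → {A,T} (+1)
site 1, node CEIKPVW: CEIPVW={A,T} ∩ K={T} → {T} (+0)
site 2, node PV: P={C} ∪ V={G} → {C,G} (+1)
site 2, node CPV: C={T} ∪ PV={C,G} → {C,G,T} (+1)
site 2, node EI: E={T} ∪ I={C} → {C,T} (+1)
site 2, node CEIPV: CPV={C,G,T} ∩ EI={C,T} → {C,T} (+0)
site 2, node CEIPVW: CEIPV={C,T} ∪ W={A} → {A,C,T} (+1)
site 2, node CEIKPVW: CEIPVW={A,C,T} ∩ K={A} → {A} (+0)
site 3, node PV: P={T} ∪ V={G} → {G,T} (+1)
site 3, node CPV: C={A} ∪ PV={G,T} → {A,G,T} (+1)
site 3, node EI: E={G} ∪ I={A} → {A,G} (+1)
site 3, node CEIPV: CPV={A,G,T} ∩ EI={A,G} → {A,G} (+0)
site 3, node CEIPVW: CEIPV={A,G} ∪ W={C} → {A,C,G} (+1)
site 3, node CEIKPVW: CEIPVW={A,C,G} ∩ K={C} → {C} (+0)
per-site changes: [3, 2, 4, 4]; total = 13

13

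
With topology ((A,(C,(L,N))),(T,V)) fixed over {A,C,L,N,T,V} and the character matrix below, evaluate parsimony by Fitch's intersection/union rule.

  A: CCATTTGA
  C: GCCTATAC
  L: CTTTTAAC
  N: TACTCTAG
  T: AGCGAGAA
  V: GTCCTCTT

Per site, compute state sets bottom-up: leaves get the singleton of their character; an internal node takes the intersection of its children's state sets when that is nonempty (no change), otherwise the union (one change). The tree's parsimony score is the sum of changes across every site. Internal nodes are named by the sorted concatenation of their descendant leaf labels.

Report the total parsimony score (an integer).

[col 0] LN: children L:{C}, N:{T} ∪→ {C,T}; cost 1
[col 0] CLN: children C:{G}, LN:{C,T} ∪→ {C,G,T}; cost 1
[col 0] ACLN: children A:{C}, CLN:{C,G,T} ∩→ {C}; cost 0
[col 0] TV: children T:{A}, V:{G} ∪→ {A,G}; cost 1
[col 0] ACLNTV: children ACLN:{C}, TV:{A,G} ∪→ {A,C,G}; cost 1
[col 1] LN: children L:{T}, N:{A} ∪→ {A,T}; cost 1
[col 1] CLN: children C:{C}, LN:{A,T} ∪→ {A,C,T}; cost 1
[col 1] ACLN: children A:{C}, CLN:{A,C,T} ∩→ {C}; cost 0
[col 1] TV: children T:{G}, V:{T} ∪→ {G,T}; cost 1
[col 1] ACLNTV: children ACLN:{C}, TV:{G,T} ∪→ {C,G,T}; cost 1
[col 2] LN: children L:{T}, N:{C} ∪→ {C,T}; cost 1
[col 2] CLN: children C:{C}, LN:{C,T} ∩→ {C}; cost 0
[col 2] ACLN: children A:{A}, CLN:{C} ∪→ {A,C}; cost 1
[col 2] TV: children T:{C}, V:{C} ∩→ {C}; cost 0
[col 2] ACLNTV: children ACLN:{A,C}, TV:{C} ∩→ {C}; cost 0
[col 3] LN: children L:{T}, N:{T} ∩→ {T}; cost 0
[col 3] CLN: children C:{T}, LN:{T} ∩→ {T}; cost 0
[col 3] ACLN: children A:{T}, CLN:{T} ∩→ {T}; cost 0
[col 3] TV: children T:{G}, V:{C} ∪→ {C,G}; cost 1
[col 3] ACLNTV: children ACLN:{T}, TV:{C,G} ∪→ {C,G,T}; cost 1
[col 4] LN: children L:{T}, N:{C} ∪→ {C,T}; cost 1
[col 4] CLN: children C:{A}, LN:{C,T} ∪→ {A,C,T}; cost 1
[col 4] ACLN: children A:{T}, CLN:{A,C,T} ∩→ {T}; cost 0
[col 4] TV: children T:{A}, V:{T} ∪→ {A,T}; cost 1
[col 4] ACLNTV: children ACLN:{T}, TV:{A,T} ∩→ {T}; cost 0
[col 5] LN: children L:{A}, N:{T} ∪→ {A,T}; cost 1
[col 5] CLN: children C:{T}, LN:{A,T} ∩→ {T}; cost 0
[col 5] ACLN: children A:{T}, CLN:{T} ∩→ {T}; cost 0
[col 5] TV: children T:{G}, V:{C} ∪→ {C,G}; cost 1
[col 5] ACLNTV: children ACLN:{T}, TV:{C,G} ∪→ {C,G,T}; cost 1
[col 6] LN: children L:{A}, N:{A} ∩→ {A}; cost 0
[col 6] CLN: children C:{A}, LN:{A} ∩→ {A}; cost 0
[col 6] ACLN: children A:{G}, CLN:{A} ∪→ {A,G}; cost 1
[col 6] TV: children T:{A}, V:{T} ∪→ {A,T}; cost 1
[col 6] ACLNTV: children ACLN:{A,G}, TV:{A,T} ∩→ {A}; cost 0
[col 7] LN: children L:{C}, N:{G} ∪→ {C,G}; cost 1
[col 7] CLN: children C:{C}, LN:{C,G} ∩→ {C}; cost 0
[col 7] ACLN: children A:{A}, CLN:{C} ∪→ {A,C}; cost 1
[col 7] TV: children T:{A}, V:{T} ∪→ {A,T}; cost 1
[col 7] ACLNTV: children ACLN:{A,C}, TV:{A,T} ∩→ {A}; cost 0
per-site changes: [4, 4, 2, 2, 3, 3, 2, 3]; total = 23

23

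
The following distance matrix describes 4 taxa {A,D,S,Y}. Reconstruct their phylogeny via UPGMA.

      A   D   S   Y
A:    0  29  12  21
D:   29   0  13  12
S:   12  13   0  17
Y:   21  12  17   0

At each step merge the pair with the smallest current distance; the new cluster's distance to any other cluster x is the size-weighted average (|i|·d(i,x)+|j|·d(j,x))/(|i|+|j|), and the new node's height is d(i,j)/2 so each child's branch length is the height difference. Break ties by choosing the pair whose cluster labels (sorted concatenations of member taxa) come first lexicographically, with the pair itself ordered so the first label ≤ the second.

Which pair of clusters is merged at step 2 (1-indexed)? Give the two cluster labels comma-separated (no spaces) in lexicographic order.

D,Y

1. join A+S (d=12) ⇒ AS; edges |A|=6, |S|=6
  updated: d(AS,D)=21, d(AS,Y)=19
2. join D+Y (d=12) ⇒ DY; edges |D|=6, |Y|=6
  updated: d(AS,DY)=20
3. join AS+DY (d=20) ⇒ ADSY; edges |AS|=4, |DY|=4
final tree: ((A:6,S:6):4,(D:6,Y:6):4)
total length: 32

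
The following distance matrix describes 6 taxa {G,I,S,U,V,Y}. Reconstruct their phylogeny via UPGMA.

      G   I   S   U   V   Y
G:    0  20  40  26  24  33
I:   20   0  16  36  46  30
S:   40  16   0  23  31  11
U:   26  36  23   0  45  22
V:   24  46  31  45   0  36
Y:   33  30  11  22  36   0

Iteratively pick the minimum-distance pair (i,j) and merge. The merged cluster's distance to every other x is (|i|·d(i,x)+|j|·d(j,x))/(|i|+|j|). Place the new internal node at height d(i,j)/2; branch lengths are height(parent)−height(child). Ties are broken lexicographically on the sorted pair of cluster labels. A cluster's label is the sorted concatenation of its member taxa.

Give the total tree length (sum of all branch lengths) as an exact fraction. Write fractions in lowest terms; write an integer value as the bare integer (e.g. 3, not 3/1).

2347/30

1. join S+Y (d=11) ⇒ SY; edges |S|=11/2, |Y|=11/2
  updated: d(G,SY)=73/2, d(I,SY)=23, d(SY,U)=45/2, d(SY,V)=67/2
2. join G+I (d=20) ⇒ GI; edges |G|=10, |I|=10
  updated: d(GI,SY)=119/4, d(GI,U)=31, d(GI,V)=35
3. join SY+U (d=45/2) ⇒ SUY; edges |SY|=23/4, |U|=45/4
  updated: d(GI,SUY)=181/6, d(SUY,V)=112/3
4. join GI+SUY (d=181/6) ⇒ GISUY; edges |GI|=61/12, |SUY|=23/6
  updated: d(GISUY,V)=182/5
5. join GISUY+V (d=182/5) ⇒ GISUVY; edges |GISUY|=187/60, |V|=91/5
final tree: (((G:10,I:10):61/12,((S:11/2,Y:11/2):23/4,U:45/4):23/6):187/60,V:91/5)
total length: 2347/30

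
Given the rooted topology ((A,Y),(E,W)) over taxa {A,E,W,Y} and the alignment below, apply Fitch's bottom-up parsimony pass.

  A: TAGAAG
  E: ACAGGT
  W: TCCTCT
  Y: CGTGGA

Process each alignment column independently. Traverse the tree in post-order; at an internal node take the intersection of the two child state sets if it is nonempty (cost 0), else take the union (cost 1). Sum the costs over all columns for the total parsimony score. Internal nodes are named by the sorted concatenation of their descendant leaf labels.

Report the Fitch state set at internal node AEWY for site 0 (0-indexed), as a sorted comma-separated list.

T

site 0, node AY: A={T} ∪ Y={C} → {C,T} (+1)
site 0, node EW: E={A} ∪ W={T} → {A,T} (+1)
site 0, node AEWY: AY={C,T} ∩ EW={A,T} → {T} (+0)
site 1, node AY: A={A} ∪ Y={G} → {A,G} (+1)
site 1, node EW: E={C} ∩ W={C} → {C} (+0)
site 1, node AEWY: AY={A,G} ∪ EW={C} → {A,C,G} (+1)
site 2, node AY: A={G} ∪ Y={T} → {G,T} (+1)
site 2, node EW: E={A} ∪ W={C} → {A,C} (+1)
site 2, node AEWY: AY={G,T} ∪ EW={A,C} → {A,C,G,T} (+1)
site 3, node AY: A={A} ∪ Y={G} → {A,G} (+1)
site 3, node EW: E={G} ∪ W={T} → {G,T} (+1)
site 3, node AEWY: AY={A,G} ∩ EW={G,T} → {G} (+0)
site 4, node AY: A={A} ∪ Y={G} → {A,G} (+1)
site 4, node EW: E={G} ∪ W={C} → {C,G} (+1)
site 4, node AEWY: AY={A,G} ∩ EW={C,G} → {G} (+0)
site 5, node AY: A={G} ∪ Y={A} → {A,G} (+1)
site 5, node EW: E={T} ∩ W={T} → {T} (+0)
site 5, node AEWY: AY={A,G} ∪ EW={T} → {A,G,T} (+1)
per-site changes: [2, 2, 3, 2, 2, 2]; total = 13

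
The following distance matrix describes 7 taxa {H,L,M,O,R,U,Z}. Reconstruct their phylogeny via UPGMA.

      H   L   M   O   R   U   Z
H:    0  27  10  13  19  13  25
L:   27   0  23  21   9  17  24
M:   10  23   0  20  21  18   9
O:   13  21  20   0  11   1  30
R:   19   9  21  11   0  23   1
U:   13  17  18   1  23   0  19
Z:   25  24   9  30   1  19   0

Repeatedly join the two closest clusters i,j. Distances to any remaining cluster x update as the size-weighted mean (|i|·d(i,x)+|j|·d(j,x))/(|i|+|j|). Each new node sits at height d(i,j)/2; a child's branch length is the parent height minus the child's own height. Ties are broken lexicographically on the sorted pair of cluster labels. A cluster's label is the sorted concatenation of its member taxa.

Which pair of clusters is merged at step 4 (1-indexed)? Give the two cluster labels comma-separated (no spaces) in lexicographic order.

step 1: merge (O,U) at d=1; branch lengths O→1/2, U→1/2; new cluster OU
  updated: d(H,OU)=13, d(L,OU)=19, d(M,OU)=19, d(OU,R)=17, d(OU,Z)=49/2
step 2: merge (R,Z) at d=1; branch lengths R→1/2, Z→1/2; new cluster RZ
  updated: d(H,RZ)=22, d(L,RZ)=33/2, d(M,RZ)=15, d(OU,RZ)=83/4
step 3: merge (H,M) at d=10; branch lengths H→5, M→5; new cluster HM
  updated: d(HM,L)=25, d(HM,OU)=16, d(HM,RZ)=37/2
step 4: merge (HM,OU) at d=16; branch lengths HM→3, OU→15/2; new cluster HMOU
  updated: d(HMOU,L)=22, d(HMOU,RZ)=157/8
step 5: merge (L,RZ) at d=33/2; branch lengths L→33/4, RZ→31/4; new cluster LRZ
  updated: d(HMOU,LRZ)=245/12
step 6: merge (HMOU,LRZ) at d=245/12; branch lengths HMOU→53/24, LRZ→47/24; new cluster HLMORUZ
final tree: (((H:5,M:5):3,(O:1/2,U:1/2):15/2):53/24,(L:33/4,(R:1/2,Z:1/2):31/4):47/24)
total length: 128/3

HM,OU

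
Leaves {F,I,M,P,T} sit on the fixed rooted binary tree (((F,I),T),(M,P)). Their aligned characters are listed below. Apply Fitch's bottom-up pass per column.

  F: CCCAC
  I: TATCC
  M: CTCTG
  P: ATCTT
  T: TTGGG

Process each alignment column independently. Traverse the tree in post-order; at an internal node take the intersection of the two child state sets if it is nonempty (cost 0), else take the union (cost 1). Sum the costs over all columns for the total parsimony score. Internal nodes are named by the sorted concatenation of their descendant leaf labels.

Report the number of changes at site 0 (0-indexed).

site 0, node FI: F={C} ∪ I={T} → {C,T} (+1)
site 0, node FIT: FI={C,T} ∩ T={T} → {T} (+0)
site 0, node MP: M={C} ∪ P={A} → {A,C} (+1)
site 0, node FIMPT: FIT={T} ∪ MP={A,C} → {A,C,T} (+1)
site 1, node FI: F={C} ∪ I={A} → {A,C} (+1)
site 1, node FIT: FI={A,C} ∪ T={T} → {A,C,T} (+1)
site 1, node MP: M={T} ∩ P={T} → {T} (+0)
site 1, node FIMPT: FIT={A,C,T} ∩ MP={T} → {T} (+0)
site 2, node FI: F={C} ∪ I={T} → {C,T} (+1)
site 2, node FIT: FI={C,T} ∪ T={G} → {C,G,T} (+1)
site 2, node MP: M={C} ∩ P={C} → {C} (+0)
site 2, node FIMPT: FIT={C,G,T} ∩ MP={C} → {C} (+0)
site 3, node FI: F={A} ∪ I={C} → {A,C} (+1)
site 3, node FIT: FI={A,C} ∪ T={G} → {A,C,G} (+1)
site 3, node MP: M={T} ∩ P={T} → {T} (+0)
site 3, node FIMPT: FIT={A,C,G} ∪ MP={T} → {A,C,G,T} (+1)
site 4, node FI: F={C} ∩ I={C} → {C} (+0)
site 4, node FIT: FI={C} ∪ T={G} → {C,G} (+1)
site 4, node MP: M={G} ∪ P={T} → {G,T} (+1)
site 4, node FIMPT: FIT={C,G} ∩ MP={G,T} → {G} (+0)
per-site changes: [3, 2, 2, 3, 2]; total = 12

3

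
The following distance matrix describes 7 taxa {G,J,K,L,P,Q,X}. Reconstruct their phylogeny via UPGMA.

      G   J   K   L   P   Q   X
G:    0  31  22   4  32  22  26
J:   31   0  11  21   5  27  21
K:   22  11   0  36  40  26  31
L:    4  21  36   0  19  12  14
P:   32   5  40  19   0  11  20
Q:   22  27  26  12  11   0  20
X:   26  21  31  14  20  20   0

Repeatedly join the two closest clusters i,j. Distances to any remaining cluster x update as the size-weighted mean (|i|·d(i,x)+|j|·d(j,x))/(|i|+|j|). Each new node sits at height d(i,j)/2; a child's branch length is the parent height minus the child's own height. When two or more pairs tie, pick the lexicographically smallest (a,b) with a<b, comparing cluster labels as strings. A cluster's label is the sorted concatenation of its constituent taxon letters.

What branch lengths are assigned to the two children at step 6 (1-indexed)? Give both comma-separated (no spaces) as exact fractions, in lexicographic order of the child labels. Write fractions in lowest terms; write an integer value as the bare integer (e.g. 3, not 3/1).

iteration 1: select G,L (d=4); attach at lengths (2, 2); label the merged cluster GL
  updated: d(GL,J)=26, d(GL,K)=29, d(GL,P)=51/2, d(GL,Q)=17, d(GL,X)=20
iteration 2: select J,P (d=5); attach at lengths (5/2, 5/2); label the merged cluster JP
  updated: d(GL,JP)=103/4, d(JP,K)=51/2, d(JP,Q)=19, d(JP,X)=41/2
iteration 3: select GL,Q (d=17); attach at lengths (13/2, 17/2); label the merged cluster GLQ
  updated: d(GLQ,JP)=47/2, d(GLQ,K)=28, d(GLQ,X)=20
iteration 4: select GLQ,X (d=20); attach at lengths (3/2, 10); label the merged cluster GLQX
  updated: d(GLQX,JP)=91/4, d(GLQX,K)=115/4
iteration 5: select GLQX,JP (d=91/4); attach at lengths (11/8, 71/8); label the merged cluster GJLPQX
  updated: d(GJLPQX,K)=83/3
iteration 6: select GJLPQX,K (d=83/3); attach at lengths (59/24, 83/6); label the merged cluster GJKLPQX
final tree: (((((G:2,L:2):13/2,Q:17/2):3/2,X:10):11/8,(J:5/2,P:5/2):71/8):59/24,K:83/6)
total length: 1489/24

59/24,83/6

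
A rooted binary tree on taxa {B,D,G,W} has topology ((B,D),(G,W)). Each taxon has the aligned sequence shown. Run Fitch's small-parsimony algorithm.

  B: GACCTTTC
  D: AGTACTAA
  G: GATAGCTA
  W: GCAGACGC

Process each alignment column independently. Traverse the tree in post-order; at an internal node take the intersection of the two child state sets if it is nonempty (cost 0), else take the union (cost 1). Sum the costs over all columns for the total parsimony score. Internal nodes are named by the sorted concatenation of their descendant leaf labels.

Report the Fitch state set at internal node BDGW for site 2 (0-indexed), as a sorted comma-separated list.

site 0, node BD: B={G} ∪ D={A} → {A,G} (+1)
site 0, node GW: G={G} ∩ W={G} → {G} (+0)
site 0, node BDGW: BD={A,G} ∩ GW={G} → {G} (+0)
site 1, node BD: B={A} ∪ D={G} → {A,G} (+1)
site 1, node GW: G={A} ∪ W={C} → {A,C} (+1)
site 1, node BDGW: BD={A,G} ∩ GW={A,C} → {A} (+0)
site 2, node BD: B={C} ∪ D={T} → {C,T} (+1)
site 2, node GW: G={T} ∪ W={A} → {A,T} (+1)
site 2, node BDGW: BD={C,T} ∩ GW={A,T} → {T} (+0)
site 3, node BD: B={C} ∪ D={A} → {A,C} (+1)
site 3, node GW: G={A} ∪ W={G} → {A,G} (+1)
site 3, node BDGW: BD={A,C} ∩ GW={A,G} → {A} (+0)
site 4, node BD: B={T} ∪ D={C} → {C,T} (+1)
site 4, node GW: G={G} ∪ W={A} → {A,G} (+1)
site 4, node BDGW: BD={C,T} ∪ GW={A,G} → {A,C,G,T} (+1)
site 5, node BD: B={T} ∩ D={T} → {T} (+0)
site 5, node GW: G={C} ∩ W={C} → {C} (+0)
site 5, node BDGW: BD={T} ∪ GW={C} → {C,T} (+1)
site 6, node BD: B={T} ∪ D={A} → {A,T} (+1)
site 6, node GW: G={T} ∪ W={G} → {G,T} (+1)
site 6, node BDGW: BD={A,T} ∩ GW={G,T} → {T} (+0)
site 7, node BD: B={C} ∪ D={A} → {A,C} (+1)
site 7, node GW: G={A} ∪ W={C} → {A,C} (+1)
site 7, node BDGW: BD={A,C} ∩ GW={A,C} → {A,C} (+0)
per-site changes: [1, 2, 2, 2, 3, 1, 2, 2]; total = 15

T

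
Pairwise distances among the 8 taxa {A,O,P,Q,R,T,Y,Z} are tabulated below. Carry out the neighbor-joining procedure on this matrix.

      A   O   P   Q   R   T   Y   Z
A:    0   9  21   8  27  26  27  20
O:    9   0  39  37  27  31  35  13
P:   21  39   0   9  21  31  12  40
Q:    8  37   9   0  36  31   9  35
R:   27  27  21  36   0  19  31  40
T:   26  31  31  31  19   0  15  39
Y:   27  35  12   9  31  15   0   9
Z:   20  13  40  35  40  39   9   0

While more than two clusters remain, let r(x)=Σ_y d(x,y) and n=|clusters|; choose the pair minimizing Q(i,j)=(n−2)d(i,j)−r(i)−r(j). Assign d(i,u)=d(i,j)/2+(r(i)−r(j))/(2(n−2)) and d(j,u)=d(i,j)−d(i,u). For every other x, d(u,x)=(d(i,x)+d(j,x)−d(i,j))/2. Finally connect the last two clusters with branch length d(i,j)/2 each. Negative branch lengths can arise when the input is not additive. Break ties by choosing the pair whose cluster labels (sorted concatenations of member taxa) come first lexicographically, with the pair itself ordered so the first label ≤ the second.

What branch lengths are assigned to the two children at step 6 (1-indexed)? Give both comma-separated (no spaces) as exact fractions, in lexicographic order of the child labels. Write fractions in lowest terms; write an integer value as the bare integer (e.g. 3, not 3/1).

91/32,171/32

iteration 1: select O,Z (d=13, Q=-309); attach at lengths (73/12, 83/12); label the merged cluster OZ
  updated: d(A,OZ)=8, d(OZ,P)=33, d(OZ,Q)=59/2, d(OZ,R)=27, d(OZ,T)=57/2, d(OZ,Y)=31/2
iteration 2: select A,OZ (d=8, Q=-437/2); attach at lengths (31/20, 129/20); label the merged cluster AOZ
  updated: d(AOZ,P)=23, d(AOZ,Q)=59/4, d(AOZ,R)=23, d(AOZ,T)=93/4, d(AOZ,Y)=69/4
iteration 3: select R,T (d=19, Q=-693/4); attach at lengths (347/32, 261/32); label the merged cluster RT
  updated: d(AOZ,RT)=109/8, d(P,RT)=33/2, d(Q,RT)=24, d(RT,Y)=27/2
iteration 4: select AOZ,RT (d=109/8, Q=-763/8); attach at lengths (335/48, 319/48); label the merged cluster AORTZ
  updated: d(AORTZ,P)=207/16, d(AORTZ,Q)=201/16, d(AORTZ,Y)=137/16
iteration 5: select AORTZ,Y (d=137/16, Q=-93/2); attach at lengths (173/32, 101/32); label the merged cluster AORTYZ
  updated: d(AORTYZ,P)=131/16, d(AORTYZ,Q)=13/2
iteration 6: select AORTYZ,P (d=131/16, Q=-379/16); attach at lengths (91/32, 171/32); label the merged cluster AOPRTYZ
  updated: d(AOPRTYZ,Q)=117/32
iteration 7: select AOPRTYZ,Q (d=117/32); attach at lengths (117/64, 117/64); label the merged cluster AOPQRTYZ
final tree: (((((A:31/20,(O:73/12,Z:83/12):129/20):335/48,(R:347/32,T:261/32):319/48):173/32,Y:101/32):91/32,P:171/32):117/64,Q:117/64)
total length: 2369/32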